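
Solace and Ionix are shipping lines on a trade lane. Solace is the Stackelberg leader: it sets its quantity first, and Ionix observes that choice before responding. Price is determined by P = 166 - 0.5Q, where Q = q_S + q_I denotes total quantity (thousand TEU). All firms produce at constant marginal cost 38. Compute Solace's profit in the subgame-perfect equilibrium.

4096

Solve by backward induction. Given q_S, the follower Ionix maximises π_I = (166 - (1/2)q_S - (1/2)q_I)q_I - 38q_I.
∂π_I/∂q_I = 128 - (1/2)q_S - q_I = 0 gives the reaction function q_I = (128 - (1/2)q_S).
Solace substitutes q_I(q_S) into its own profit: π_S = q_S(166 - (1/2)q_S - (128 - (1/2)q_S)/2) - 38q_S = (102 - (1/4)q_S)q_S - 38q_S.
The leader's first-order condition 64 - (1/2)q_S = 0 yields q_S = 128.
Then q_I = (128 - (1/2)·128) = 64.
Price P = 166 - (1/2)·192 = 70.
Solace's profit: (70 - 38)·128 = 4096.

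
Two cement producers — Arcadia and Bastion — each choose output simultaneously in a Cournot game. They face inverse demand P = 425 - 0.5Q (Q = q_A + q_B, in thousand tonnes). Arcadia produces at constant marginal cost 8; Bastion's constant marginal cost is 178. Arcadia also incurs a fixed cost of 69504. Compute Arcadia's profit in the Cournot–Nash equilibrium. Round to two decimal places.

Arcadia's profit: π_A = (425 - 0.5Q)q_A - (8q_A). Setting ∂π_A/∂q_A = 0: 417 - q_A - (1/2)(q_B) = 0.
Bastion's first-order condition: 247 - q_B - (1/2)(q_A) = 0.
Rearranging gives the reaction functions q_A = (417 - (1/2)q_B) and q_B = (247 - (1/2)q_A).
Substituting one into the other gives q_A = 1174/3 and q_B = 154/3.
Price P = 425 - (1/2)·(1328/3) = 611/3.
Arcadia's profit: (611/3 - 8)·(1174/3) - 69504 = 7066.8889.

7066.89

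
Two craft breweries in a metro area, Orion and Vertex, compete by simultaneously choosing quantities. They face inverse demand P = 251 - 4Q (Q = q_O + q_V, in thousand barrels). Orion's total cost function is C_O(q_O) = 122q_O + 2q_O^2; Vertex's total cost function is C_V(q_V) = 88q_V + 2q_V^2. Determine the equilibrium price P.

178

Orion's profit: π_O = (251 - 4Q)q_O - (122q_O + 2q_O²). Setting ∂π_O/∂q_O = 0: 129 - 12q_O - 4(q_V) = 0.
Vertex's profit: π_V = (251 - 4Q)q_V - (88q_V + 2q_V²). Setting ∂π_V/∂q_V = 0: 163 - 12q_V - 4(q_O) = 0.
So q_O = (129 - 4q_V)/12 and q_V = (163 - 4q_O)/12.
Substituting one into the other gives q_O = 7 and q_V = 45/4.
Total output Q = 73/4, so price P = 251 - 4·(73/4) = 178.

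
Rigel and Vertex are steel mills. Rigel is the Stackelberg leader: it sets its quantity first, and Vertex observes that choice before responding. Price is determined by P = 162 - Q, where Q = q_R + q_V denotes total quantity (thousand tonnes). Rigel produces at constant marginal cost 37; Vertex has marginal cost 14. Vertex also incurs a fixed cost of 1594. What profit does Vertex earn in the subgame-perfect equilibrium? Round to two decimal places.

The follower Vertex best-responds to any q_R: π_V = (162 - Q)q_V - 14q_V.
Follower FOC: 148 - q_R - 2q_V = 0, so q_V(q_R) = (148 - q_R)/2.
The leader anticipates this reaction. Substituting into P = 162 - Q gives P = 88 - (1/2)q_R, so π_R = (88 - (1/2)q_R)q_R - 37q_R.
Maximising: ∂π_R/∂q_R = 51 - q_R = 0, giving q_R = 51.
Then q_V = (148 - 51)/2 = 97/2.
Price P = 162 - 199/2 = 125/2.
Vertex's profit: (125/2 - 14)·(97/2) - 1594 = 758.2500.

758.25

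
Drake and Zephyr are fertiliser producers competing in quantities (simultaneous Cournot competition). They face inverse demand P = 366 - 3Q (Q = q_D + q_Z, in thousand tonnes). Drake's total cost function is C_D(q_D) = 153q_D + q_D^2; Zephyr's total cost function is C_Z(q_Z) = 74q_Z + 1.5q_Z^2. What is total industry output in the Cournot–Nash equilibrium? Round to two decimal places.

Drake's profit: π_D = (366 - 3Q)q_D - (153q_D + q_D²). Setting ∂π_D/∂q_D = 0: 213 - 8q_D - 3(q_Z) = 0.
Zephyr's profit: π_Z = (366 - 3Q)q_Z - (74q_Z + (3/2)q_Z²). Setting ∂π_Z/∂q_Z = 0: 292 - 9q_Z - 3(q_D) = 0.
So q_D = (213 - 3q_Z)/8 and q_Z = (292 - 3q_D)/9.
Substituting one into the other gives q_D = 347/21 and q_Z = 1697/63.
Total output Q = 347/21 + 1697/63 = 43.4603.

43.46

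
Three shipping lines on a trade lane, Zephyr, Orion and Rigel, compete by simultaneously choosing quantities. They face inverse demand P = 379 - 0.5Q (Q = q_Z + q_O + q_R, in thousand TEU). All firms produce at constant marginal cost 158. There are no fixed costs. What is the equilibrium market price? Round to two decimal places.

A representative firm's profit is π_i = q_i(379 - 0.5Q) - 158q_i.
First-order condition (treating rivals' output as given): 221 - q_i - (1/2)·Σ_{j≠i} q_j = 0.
By symmetry each firm produces the same amount; substituting Σ_{j≠i} q_j = 2q_i yields q_i = 221/2.
Total output Q = 663/2, so price P = 379 - (1/2)·(663/2) = 853/4.

213.25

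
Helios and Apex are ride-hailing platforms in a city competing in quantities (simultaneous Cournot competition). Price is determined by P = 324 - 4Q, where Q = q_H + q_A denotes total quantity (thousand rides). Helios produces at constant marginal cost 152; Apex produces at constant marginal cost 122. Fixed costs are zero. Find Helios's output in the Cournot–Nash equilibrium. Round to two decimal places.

11.83

Helios's profit: π_H = (324 - 4Q)q_H - (152q_H). Setting ∂π_H/∂q_H = 0: 172 - 8q_H - 4(q_A) = 0.
Apex's profit: π_A = (324 - 4Q)q_A - (122q_A). Setting ∂π_A/∂q_A = 0: 202 - 8q_A - 4(q_H) = 0.
So q_H = (172 - 4q_A)/8 and q_A = (202 - 4q_H)/8.
Substituting one into the other gives q_H = 71/6 and q_A = 58/3.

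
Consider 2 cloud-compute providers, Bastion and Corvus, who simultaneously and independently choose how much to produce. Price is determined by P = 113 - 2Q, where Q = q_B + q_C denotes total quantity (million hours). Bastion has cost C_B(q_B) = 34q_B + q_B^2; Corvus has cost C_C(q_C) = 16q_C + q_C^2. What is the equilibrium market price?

Bastion's profit: π_B = (113 - 2Q)q_B - (34q_B + q_B²). Setting ∂π_B/∂q_B = 0: 79 - 6q_B - 2(q_C) = 0.
Corvus's profit: π_C = (113 - 2Q)q_C - (16q_C + q_C²). Setting ∂π_C/∂q_C = 0: 97 - 6q_C - 2(q_B) = 0.
Best responses: q_B = (79 - 2q_C)/6, q_C = (97 - 2q_B)/6.
Solving the pair: q_B = 35/4, q_C = 53/4.
Total output Q = 22, so price P = 113 - 2·22 = 69.

69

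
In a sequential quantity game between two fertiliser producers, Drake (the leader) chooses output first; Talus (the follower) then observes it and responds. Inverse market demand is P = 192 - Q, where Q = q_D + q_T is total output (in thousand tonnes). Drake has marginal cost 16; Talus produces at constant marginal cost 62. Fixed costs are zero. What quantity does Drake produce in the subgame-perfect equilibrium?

111

Solve by backward induction. Given q_D, the follower Talus maximises π_T = (192 - q_D - q_T)q_T - 62q_T.
Setting the follower's marginal profit to zero, 130 - q_D - 2q_T = 0, i.e. q_T = (130 - q_D)/2.
The leader anticipates this reaction. Substituting into P = 192 - Q gives P = 127 - (1/2)q_D, so π_D = (127 - (1/2)q_D)q_D - 16q_D.
The leader's first-order condition 111 - q_D = 0 yields q_D = 111.
Then q_T = (130 - 111)/2 = 19/2.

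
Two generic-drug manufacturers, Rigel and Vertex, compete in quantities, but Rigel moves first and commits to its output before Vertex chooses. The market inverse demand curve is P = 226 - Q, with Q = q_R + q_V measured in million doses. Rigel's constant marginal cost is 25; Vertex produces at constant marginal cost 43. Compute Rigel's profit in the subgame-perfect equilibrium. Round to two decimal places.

5995.13

The follower Vertex best-responds to any q_R: π_V = (226 - Q)q_V - 43q_V.
Setting the follower's marginal profit to zero, 183 - q_R - 2q_V = 0, i.e. q_V = (183 - q_R)/2.
The leader anticipates this reaction. Substituting into P = 226 - Q gives P = 269/2 - (1/2)q_R, so π_R = (269/2 - (1/2)q_R)q_R - 25q_R.
The leader's first-order condition 219/2 - q_R = 0 yields q_R = 219/2.
Then q_V = (183 - 219/2)/2 = 147/4.
Price P = 226 - 585/4 = 319/4.
Rigel's profit: (319/4 - 25)·(219/2) = 5995.1250.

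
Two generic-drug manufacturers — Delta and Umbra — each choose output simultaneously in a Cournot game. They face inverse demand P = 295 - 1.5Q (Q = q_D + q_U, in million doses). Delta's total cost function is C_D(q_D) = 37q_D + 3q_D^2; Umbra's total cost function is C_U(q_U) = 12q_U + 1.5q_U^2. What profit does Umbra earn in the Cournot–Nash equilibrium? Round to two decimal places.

5226.47

Delta's profit: π_D = (295 - 1.5Q)q_D - (37q_D + 3q_D²). Setting ∂π_D/∂q_D = 0: 258 - 9q_D - (3/2)(q_U) = 0.
Umbra's profit: π_U = (295 - 1.5Q)q_U - (12q_U + (3/2)q_U²). Setting ∂π_U/∂q_U = 0: 283 - 6q_U - (3/2)(q_D) = 0.
Best responses: q_D = (258 - (3/2)q_U)/9, q_U = (283 - (3/2)q_D)/6.
Solving the pair: q_D = 1498/69, q_U = 960/23.
Price P = 295 - (3/2)·63.4493 = 199.8261.
Umbra's profit: 199.8261·(960/23) - 12·(960/23) - (3/2)(960/23)² = 5226.4650.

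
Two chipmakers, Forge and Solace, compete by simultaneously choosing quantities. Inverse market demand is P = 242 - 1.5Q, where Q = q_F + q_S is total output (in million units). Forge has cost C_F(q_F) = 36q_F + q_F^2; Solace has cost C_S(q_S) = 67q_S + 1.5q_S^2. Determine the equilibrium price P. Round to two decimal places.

158.78

Forge's profit: π_F = (242 - 1.5Q)q_F - (36q_F + q_F²). Setting ∂π_F/∂q_F = 0: 206 - 5q_F - (3/2)(q_S) = 0.
Solace's first-order condition: 175 - 6q_S - (3/2)(q_F) = 0.
So q_F = (206 - (3/2)q_S)/5 and q_S = (175 - (3/2)q_F)/6.
Substituting one into the other gives q_F = 1298/37 and q_S = 20.3964.
Total output Q = 55.4775, so price P = 242 - (3/2)·55.4775 = 158.7838.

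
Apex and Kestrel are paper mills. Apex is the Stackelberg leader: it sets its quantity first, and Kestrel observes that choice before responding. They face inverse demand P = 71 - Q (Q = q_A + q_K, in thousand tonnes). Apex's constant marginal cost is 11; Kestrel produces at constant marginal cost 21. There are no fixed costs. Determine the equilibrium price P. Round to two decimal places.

28.50

Solve by backward induction. Given q_A, the follower Kestrel maximises π_K = (71 - q_A - q_K)q_K - 21q_K.
Setting the follower's marginal profit to zero, 50 - q_A - 2q_K = 0, i.e. q_K = (50 - q_A)/2.
The leader anticipates this reaction. Substituting into P = 71 - Q gives P = 46 - (1/2)q_A, so π_A = (46 - (1/2)q_A)q_A - 11q_A.
Leader FOC: 35 - q_A = 0, so q_A = 35.
Then q_K = (50 - 35)/2 = 15/2.
Total output Q = 85/2, so price P = 71 - 85/2 = 57/2.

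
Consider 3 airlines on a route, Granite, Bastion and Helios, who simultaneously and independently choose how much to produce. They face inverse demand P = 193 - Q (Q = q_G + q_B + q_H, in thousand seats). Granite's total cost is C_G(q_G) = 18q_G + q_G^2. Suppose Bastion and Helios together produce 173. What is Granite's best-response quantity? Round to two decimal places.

0.50

With rivals' combined output fixed at 173, Granite's profit is π_G = (193 - 173 - q_G)q_G - (18q_G + q_G²) = (20 - q_G)q_G - (18q_G + q_G²).
∂π_G/∂q_G = 2 - 4q_G = 0, so q_G = 1/2.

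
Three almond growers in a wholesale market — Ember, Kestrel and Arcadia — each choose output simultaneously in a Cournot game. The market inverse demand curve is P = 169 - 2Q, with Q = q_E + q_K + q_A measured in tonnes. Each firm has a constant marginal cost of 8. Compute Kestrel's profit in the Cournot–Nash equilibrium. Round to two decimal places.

810.03

A representative firm's profit is π_i = q_i(169 - 2Q) - 8q_i.
First-order condition (treating rivals' output as given): 161 - 4q_i - 2·Σ_{j≠i} q_j = 0.
With identical firms every q_j equals q_i, so Σ_{j≠i} q_j = 2q_i and 161 = 8q_i, giving q_i = 161/8.
Price P = 169 - 2·(483/8) = 193/4.
Kestrel's profit: (193/4 - 8)·(161/8) = 810.0313.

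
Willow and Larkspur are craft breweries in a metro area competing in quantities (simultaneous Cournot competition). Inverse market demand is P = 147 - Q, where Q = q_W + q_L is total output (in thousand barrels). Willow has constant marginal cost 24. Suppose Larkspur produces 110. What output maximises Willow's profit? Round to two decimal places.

6.50

With the rival's output fixed at 110, Willow's profit is π_W = (147 - 110 - q_W)q_W - (24q_W) = (37 - q_W)q_W - (24q_W).
∂π_W/∂q_W = 13 - 2q_W = 0, so q_W = 13/2.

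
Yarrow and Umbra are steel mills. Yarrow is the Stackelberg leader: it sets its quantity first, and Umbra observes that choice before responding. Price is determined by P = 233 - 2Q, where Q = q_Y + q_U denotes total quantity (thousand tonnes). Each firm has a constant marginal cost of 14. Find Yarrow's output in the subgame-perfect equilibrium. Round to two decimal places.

54.75

The follower Umbra best-responds to any q_Y: π_U = (233 - 2Q)q_U - 14q_U.
Follower FOC: 219 - 2q_Y - 4q_U = 0, so q_U(q_Y) = (219 - 2q_Y)/4.
The leader anticipates this reaction. Substituting into P = 233 - 2Q gives P = 247/2 - q_Y, so π_Y = (247/2 - q_Y)q_Y - 14q_Y.
Leader FOC: 219/2 - 2q_Y = 0, so q_Y = 219/4.
Then q_U = (219 - 2·(219/4))/4 = 219/8.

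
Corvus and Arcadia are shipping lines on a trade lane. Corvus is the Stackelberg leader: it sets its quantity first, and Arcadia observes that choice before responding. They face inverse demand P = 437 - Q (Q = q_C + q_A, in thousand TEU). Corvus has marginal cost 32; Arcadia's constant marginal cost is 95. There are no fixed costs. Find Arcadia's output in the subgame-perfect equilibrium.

Solve by backward induction. Given q_C, the follower Arcadia maximises π_A = (437 - q_C - q_A)q_A - 95q_A.
∂π_A/∂q_A = 342 - q_C - 2q_A = 0 gives the reaction function q_A = (342 - q_C)/2.
Corvus substitutes q_A(q_C) into its own profit: π_C = q_C(437 - q_C - (342 - q_C)/2) - 32q_C = (266 - (1/2)q_C)q_C - 32q_C.
Maximising: ∂π_C/∂q_C = 234 - q_C = 0, giving q_C = 234.
Then q_A = (342 - 234)/2 = 54.

54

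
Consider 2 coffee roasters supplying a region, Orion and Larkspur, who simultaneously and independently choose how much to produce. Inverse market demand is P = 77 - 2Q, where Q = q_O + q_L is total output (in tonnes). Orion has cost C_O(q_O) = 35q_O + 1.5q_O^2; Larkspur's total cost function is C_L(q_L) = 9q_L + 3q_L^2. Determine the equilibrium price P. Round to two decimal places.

56.52

Orion's profit: π_O = (77 - 2Q)q_O - (35q_O + (3/2)q_O²). Setting ∂π_O/∂q_O = 0: 42 - 7q_O - 2(q_L) = 0.
Larkspur's first-order condition: 68 - 10q_L - 2(q_O) = 0.
Best responses: q_O = (42 - 2q_L)/7, q_L = (68 - 2q_O)/10.
Substituting one into the other gives q_O = 142/33 and q_L = 196/33.
Total output Q = 338/33, so price P = 77 - 2·(338/33) = 1865/33.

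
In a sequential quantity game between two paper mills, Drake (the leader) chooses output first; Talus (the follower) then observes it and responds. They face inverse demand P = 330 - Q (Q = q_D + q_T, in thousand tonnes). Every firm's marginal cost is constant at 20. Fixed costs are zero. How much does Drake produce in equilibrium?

Solve by backward induction. Given q_D, the follower Talus maximises π_T = (330 - q_D - q_T)q_T - 20q_T.
∂π_T/∂q_T = 310 - q_D - 2q_T = 0 gives the reaction function q_T = (310 - q_D)/2.
The leader anticipates this reaction. Substituting into P = 330 - Q gives P = 175 - (1/2)q_D, so π_D = (175 - (1/2)q_D)q_D - 20q_D.
The leader's first-order condition 155 - q_D = 0 yields q_D = 155.
Then q_T = (310 - 155)/2 = 155/2.

155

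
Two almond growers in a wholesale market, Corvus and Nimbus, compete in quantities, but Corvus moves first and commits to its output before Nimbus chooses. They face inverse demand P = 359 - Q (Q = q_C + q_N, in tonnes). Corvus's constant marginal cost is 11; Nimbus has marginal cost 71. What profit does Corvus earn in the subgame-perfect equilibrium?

Solve by backward induction. Given q_C, the follower Nimbus maximises π_N = (359 - q_C - q_N)q_N - 71q_N.
Setting the follower's marginal profit to zero, 288 - q_C - 2q_N = 0, i.e. q_N = (288 - q_C)/2.
Corvus substitutes q_N(q_C) into its own profit: π_C = q_C(359 - q_C - (288 - q_C)/2) - 11q_C = (215 - (1/2)q_C)q_C - 11q_C.
Leader FOC: 204 - q_C = 0, so q_C = 204.
Then q_N = (288 - 204)/2 = 42.
Price P = 359 - 246 = 113.
Corvus's profit: (113 - 11)·204 = 20808.

20808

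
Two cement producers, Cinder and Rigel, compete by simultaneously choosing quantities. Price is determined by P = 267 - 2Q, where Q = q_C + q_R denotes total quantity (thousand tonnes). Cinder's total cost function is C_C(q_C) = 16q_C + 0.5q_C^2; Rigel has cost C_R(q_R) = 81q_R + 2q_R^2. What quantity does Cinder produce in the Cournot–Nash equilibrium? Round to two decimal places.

Cinder's profit: π_C = (267 - 2Q)q_C - (16q_C + (1/2)q_C²). Setting ∂π_C/∂q_C = 0: 251 - 5q_C - 2(q_R) = 0.
Rigel's profit: π_R = (267 - 2Q)q_R - (81q_R + 2q_R²). Setting ∂π_R/∂q_R = 0: 186 - 8q_R - 2(q_C) = 0.
Rearranging gives the reaction functions q_C = (251 - 2q_R)/5 and q_R = (186 - 2q_C)/8.
Solving the pair: q_C = 409/9, q_R = 107/9.

45.44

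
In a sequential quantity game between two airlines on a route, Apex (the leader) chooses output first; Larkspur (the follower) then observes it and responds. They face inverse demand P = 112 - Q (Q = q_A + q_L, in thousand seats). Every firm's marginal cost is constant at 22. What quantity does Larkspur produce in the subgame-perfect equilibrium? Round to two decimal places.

Solve by backward induction. Given q_A, the follower Larkspur maximises π_L = (112 - q_A - q_L)q_L - 22q_L.
Follower FOC: 90 - q_A - 2q_L = 0, so q_L(q_A) = (90 - q_A)/2.
Apex substitutes q_L(q_A) into its own profit: π_A = q_A(112 - q_A - (90 - q_A)/2) - 22q_A = (67 - (1/2)q_A)q_A - 22q_A.
The leader's first-order condition 45 - q_A = 0 yields q_A = 45.
Then q_L = (90 - 45)/2 = 45/2.

22.50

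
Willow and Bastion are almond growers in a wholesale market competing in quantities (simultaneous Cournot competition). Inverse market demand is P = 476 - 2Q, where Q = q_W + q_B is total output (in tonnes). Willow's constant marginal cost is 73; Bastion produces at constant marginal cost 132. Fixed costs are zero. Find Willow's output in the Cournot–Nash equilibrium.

Willow's profit: π_W = (476 - 2Q)q_W - (73q_W). Setting ∂π_W/∂q_W = 0: 403 - 4q_W - 2(q_B) = 0.
Bastion's first-order condition: 344 - 4q_B - 2(q_W) = 0.
So q_W = (403 - 2q_B)/4 and q_B = (344 - 2q_W)/4.
Substituting one into the other gives q_W = 77 and q_B = 95/2.

77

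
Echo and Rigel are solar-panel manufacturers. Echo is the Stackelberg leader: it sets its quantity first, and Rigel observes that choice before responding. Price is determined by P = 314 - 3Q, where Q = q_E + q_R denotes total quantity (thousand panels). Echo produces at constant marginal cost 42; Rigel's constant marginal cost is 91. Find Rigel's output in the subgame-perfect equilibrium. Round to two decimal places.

Solve by backward induction. Given q_E, the follower Rigel maximises π_R = (314 - 3q_E - 3q_R)q_R - 91q_R.
∂π_R/∂q_R = 223 - 3q_E - 6q_R = 0 gives the reaction function q_R = (223 - 3q_E)/6.
The leader anticipates this reaction. Substituting into P = 314 - 3Q gives P = 405/2 - (3/2)q_E, so π_E = (405/2 - (3/2)q_E)q_E - 42q_E.
The leader's first-order condition 321/2 - 3q_E = 0 yields q_E = 107/2.
Then q_R = (223 - 3·(107/2))/6 = 125/12.

10.42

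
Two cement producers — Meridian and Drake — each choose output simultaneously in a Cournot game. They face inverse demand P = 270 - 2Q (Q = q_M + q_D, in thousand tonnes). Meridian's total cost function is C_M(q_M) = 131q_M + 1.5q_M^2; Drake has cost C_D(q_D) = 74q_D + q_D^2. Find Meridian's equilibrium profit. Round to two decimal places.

473.53

Meridian's profit: π_M = (270 - 2Q)q_M - (131q_M + (3/2)q_M²). Setting ∂π_M/∂q_M = 0: 139 - 7q_M - 2(q_D) = 0.
Drake's first-order condition: 196 - 6q_D - 2(q_M) = 0.
Rearranging gives the reaction functions q_M = (139 - 2q_D)/7 and q_D = (196 - 2q_M)/6.
Substituting one into the other gives q_M = 221/19 and q_D = 547/19.
Price P = 270 - 2·(768/19) = 189.1579.
Meridian's profit: 189.1579·(221/19) - 131·(221/19) - (3/2)(221/19)² = 473.5277.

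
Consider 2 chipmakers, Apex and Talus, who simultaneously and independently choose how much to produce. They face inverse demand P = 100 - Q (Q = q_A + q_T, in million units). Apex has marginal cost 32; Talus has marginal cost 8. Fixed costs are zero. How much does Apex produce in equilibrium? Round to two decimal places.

14.67

Apex's profit: π_A = (100 - Q)q_A - (32q_A). Setting ∂π_A/∂q_A = 0: 68 - 2q_A - (q_T) = 0.
Talus's first-order condition: 92 - 2q_T - (q_A) = 0.
So q_A = (68 - q_T)/2 and q_T = (92 - q_A)/2.
Solving the pair: q_A = 44/3, q_T = 116/3.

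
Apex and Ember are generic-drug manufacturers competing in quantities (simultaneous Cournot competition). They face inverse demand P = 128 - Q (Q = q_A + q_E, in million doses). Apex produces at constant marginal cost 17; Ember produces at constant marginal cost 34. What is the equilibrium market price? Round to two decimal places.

59.67

Apex's profit: π_A = (128 - Q)q_A - (17q_A). Setting ∂π_A/∂q_A = 0: 111 - 2q_A - (q_E) = 0.
Ember's first-order condition: 94 - 2q_E - (q_A) = 0.
Best responses: q_A = (111 - q_E)/2, q_E = (94 - q_A)/2.
Solving the pair: q_A = 128/3, q_E = 77/3.
Total output Q = 205/3, so price P = 128 - 205/3 = 179/3.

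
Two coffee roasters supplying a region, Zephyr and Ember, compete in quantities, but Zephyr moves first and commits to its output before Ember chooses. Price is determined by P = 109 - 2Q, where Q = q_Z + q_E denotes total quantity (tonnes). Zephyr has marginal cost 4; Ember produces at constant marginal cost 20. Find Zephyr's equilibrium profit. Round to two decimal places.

Solve by backward induction. Given q_Z, the follower Ember maximises π_E = (109 - 2q_Z - 2q_E)q_E - 20q_E.
∂π_E/∂q_E = 89 - 2q_Z - 4q_E = 0 gives the reaction function q_E = (89 - 2q_Z)/4.
Zephyr substitutes q_E(q_Z) into its own profit: π_Z = q_Z(109 - 2q_Z - (89 - 2q_Z)/2) - 4q_Z = (129/2 - q_Z)q_Z - 4q_Z.
Leader FOC: 121/2 - 2q_Z = 0, so q_Z = 121/4.
Then q_E = (89 - 2·(121/4))/4 = 57/8.
Price P = 109 - 2·(299/8) = 137/4.
Zephyr's profit: (137/4 - 4)·(121/4) = 915.0625.

915.06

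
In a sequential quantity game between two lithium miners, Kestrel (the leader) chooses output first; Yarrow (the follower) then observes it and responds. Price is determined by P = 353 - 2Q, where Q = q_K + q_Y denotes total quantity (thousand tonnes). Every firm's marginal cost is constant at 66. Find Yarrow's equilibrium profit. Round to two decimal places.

2574.03

The follower Yarrow best-responds to any q_K: π_Y = (353 - 2Q)q_Y - 66q_Y.
Setting the follower's marginal profit to zero, 287 - 2q_K - 4q_Y = 0, i.e. q_Y = (287 - 2q_K)/4.
The leader anticipates this reaction. Substituting into P = 353 - 2Q gives P = 419/2 - q_K, so π_K = (419/2 - q_K)q_K - 66q_K.
Leader FOC: 287/2 - 2q_K = 0, so q_K = 287/4.
Then q_Y = (287 - 2·(287/4))/4 = 287/8.
Price P = 353 - 2·(861/8) = 551/4.
Yarrow's profit: (551/4 - 66)·(287/8) = 2574.0313.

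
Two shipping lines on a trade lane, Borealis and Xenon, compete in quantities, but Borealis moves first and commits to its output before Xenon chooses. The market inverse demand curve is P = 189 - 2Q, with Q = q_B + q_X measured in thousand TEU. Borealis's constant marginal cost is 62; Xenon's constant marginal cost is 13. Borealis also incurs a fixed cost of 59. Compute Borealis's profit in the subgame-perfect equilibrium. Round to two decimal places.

321.25

The follower Xenon best-responds to any q_B: π_X = (189 - 2Q)q_X - 13q_X.
∂π_X/∂q_X = 176 - 2q_B - 4q_X = 0 gives the reaction function q_X = (176 - 2q_B)/4.
The leader anticipates this reaction. Substituting into P = 189 - 2Q gives P = 101 - q_B, so π_B = (101 - q_B)q_B - 62q_B.
The leader's first-order condition 39 - 2q_B = 0 yields q_B = 39/2.
Then q_X = (176 - 2·(39/2))/4 = 137/4.
Price P = 189 - 2·(215/4) = 163/2.
Borealis's profit: (163/2 - 62)·(39/2) - 59 = 1285/4.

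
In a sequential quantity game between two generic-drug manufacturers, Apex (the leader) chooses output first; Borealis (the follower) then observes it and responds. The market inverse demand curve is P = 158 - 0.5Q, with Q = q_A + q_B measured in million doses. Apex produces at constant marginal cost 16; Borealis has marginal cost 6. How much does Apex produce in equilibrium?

Solve by backward induction. Given q_A, the follower Borealis maximises π_B = (158 - (1/2)q_A - (1/2)q_B)q_B - 6q_B.
∂π_B/∂q_B = 152 - (1/2)q_A - q_B = 0 gives the reaction function q_B = (152 - (1/2)q_A).
The leader anticipates this reaction. Substituting into P = 158 - 0.5Q gives P = 82 - (1/4)q_A, so π_A = (82 - (1/4)q_A)q_A - 16q_A.
Leader FOC: 66 - (1/2)q_A = 0, so q_A = 132.
Then q_B = (152 - (1/2)·132) = 86.

132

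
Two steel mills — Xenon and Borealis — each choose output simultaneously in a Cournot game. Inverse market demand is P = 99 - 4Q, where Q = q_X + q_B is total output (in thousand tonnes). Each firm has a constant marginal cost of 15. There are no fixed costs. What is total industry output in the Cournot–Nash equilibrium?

14

Each firm earns π_i = (99 - 4Q)q_i - 15q_i.
First-order condition (treating rivals' output as given): 84 - 8q_i - 4q_j = 0.
With identical firms every q_j equals q_i, so q_j = q_i and 84 = 12q_i, giving q_i = 7.
Total output Q = 7 + 7 = 14.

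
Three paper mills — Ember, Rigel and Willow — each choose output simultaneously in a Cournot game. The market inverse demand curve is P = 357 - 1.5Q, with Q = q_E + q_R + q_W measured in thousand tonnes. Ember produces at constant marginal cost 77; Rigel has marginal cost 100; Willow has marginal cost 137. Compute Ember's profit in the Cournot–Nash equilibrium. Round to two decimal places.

5490.38

Ember's profit: π_E = (357 - 1.5Q)q_E - (77q_E). Setting ∂π_E/∂q_E = 0: 280 - 3q_E - (3/2)(q_R + q_W) = 0.
Rigel's first-order condition: 257 - 3q_R - (3/2)(q_E + q_W) = 0.
Willow's profit: π_W = (357 - 1.5Q)q_W - (137q_W). Setting ∂π_W/∂q_W = 0: 220 - 3q_W - (3/2)(q_E + q_R) = 0.
Adding the 3 first-order conditions: 757 − 6Q = 0, so Q = 757/6.
Back-substituting: q_E = (280 − 757/4)/(3/2) = 121/2, q_R = (257 − 757/4)/(3/2) = 271/6, q_W = (220 − 757/4)/(3/2) = 41/2.
Price P = 357 - (3/2)·(757/6) = 671/4.
Ember's profit: (671/4 - 77)·(121/2) = 5490.3750.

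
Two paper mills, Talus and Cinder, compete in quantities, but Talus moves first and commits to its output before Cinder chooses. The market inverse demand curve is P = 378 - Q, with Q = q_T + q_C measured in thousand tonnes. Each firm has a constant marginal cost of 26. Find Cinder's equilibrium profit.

7744

The follower Cinder best-responds to any q_T: π_C = (378 - Q)q_C - 26q_C.
Setting the follower's marginal profit to zero, 352 - q_T - 2q_C = 0, i.e. q_C = (352 - q_T)/2.
The leader anticipates this reaction. Substituting into P = 378 - Q gives P = 202 - (1/2)q_T, so π_T = (202 - (1/2)q_T)q_T - 26q_T.
Maximising: ∂π_T/∂q_T = 176 - q_T = 0, giving q_T = 176.
Then q_C = (352 - 176)/2 = 88.
Price P = 378 - 264 = 114.
Cinder's profit: (114 - 26)·88 = 7744.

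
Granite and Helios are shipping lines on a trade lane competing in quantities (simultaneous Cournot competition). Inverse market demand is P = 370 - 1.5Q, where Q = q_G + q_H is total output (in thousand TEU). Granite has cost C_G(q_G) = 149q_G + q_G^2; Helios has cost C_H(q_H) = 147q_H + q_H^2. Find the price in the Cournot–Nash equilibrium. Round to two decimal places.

267.54

Granite's profit: π_G = (370 - 1.5Q)q_G - (149q_G + q_G²). Setting ∂π_G/∂q_G = 0: 221 - 5q_G - (3/2)(q_H) = 0.
Helios's profit: π_H = (370 - 1.5Q)q_H - (147q_H + q_H²). Setting ∂π_H/∂q_H = 0: 223 - 5q_H - (3/2)(q_G) = 0.
Best responses: q_G = (221 - (3/2)q_H)/5, q_H = (223 - (3/2)q_G)/5.
Solving the pair: q_G = 33.8681, q_H = 34.4396.
Total output Q = 888/13, so price P = 370 - (3/2)·(888/13) = 267.5385.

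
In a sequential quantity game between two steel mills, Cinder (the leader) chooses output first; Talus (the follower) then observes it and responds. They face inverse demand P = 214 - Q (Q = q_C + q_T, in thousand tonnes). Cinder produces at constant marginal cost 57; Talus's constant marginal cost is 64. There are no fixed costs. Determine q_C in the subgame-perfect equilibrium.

82

The follower Talus best-responds to any q_C: π_T = (214 - Q)q_T - 64q_T.
∂π_T/∂q_T = 150 - q_C - 2q_T = 0 gives the reaction function q_T = (150 - q_C)/2.
The leader anticipates this reaction. Substituting into P = 214 - Q gives P = 139 - (1/2)q_C, so π_C = (139 - (1/2)q_C)q_C - 57q_C.
Maximising: ∂π_C/∂q_C = 82 - q_C = 0, giving q_C = 82.
Then q_T = (150 - 82)/2 = 34.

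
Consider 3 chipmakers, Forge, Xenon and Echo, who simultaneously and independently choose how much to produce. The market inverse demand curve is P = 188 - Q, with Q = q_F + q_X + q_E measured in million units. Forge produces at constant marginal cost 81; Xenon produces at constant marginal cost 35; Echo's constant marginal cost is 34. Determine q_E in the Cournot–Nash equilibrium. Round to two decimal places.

Forge's profit: π_F = (188 - Q)q_F - (81q_F). Setting ∂π_F/∂q_F = 0: 107 - 2q_F - (q_X + q_E) = 0.
Xenon's first-order condition: 153 - 2q_X - (q_F + q_E) = 0.
Echo's first-order condition: 154 - 2q_E - (q_F + q_X) = 0.
Summing all 3 equations gives 414 − 4Q = 0, hence Q = 207/2.
Back-substituting: q_F = (107 − 207/2) = 7/2, q_X = (153 − 207/2) = 99/2, q_E = (154 − 207/2) = 101/2.

50.50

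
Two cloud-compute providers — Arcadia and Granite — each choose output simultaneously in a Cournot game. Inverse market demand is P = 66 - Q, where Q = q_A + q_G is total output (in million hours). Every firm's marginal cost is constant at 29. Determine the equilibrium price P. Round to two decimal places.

Each firm earns π_i = (66 - Q)q_i - 29q_i.
Setting ∂π_i/∂q_i = 0 with rivals' quantities fixed: 37 - 2q_i - q_j = 0.
By symmetry each firm produces the same amount; substituting q_j = q_i yields q_i = 37/3.
Total output Q = 74/3, so price P = 66 - 74/3 = 124/3.

41.33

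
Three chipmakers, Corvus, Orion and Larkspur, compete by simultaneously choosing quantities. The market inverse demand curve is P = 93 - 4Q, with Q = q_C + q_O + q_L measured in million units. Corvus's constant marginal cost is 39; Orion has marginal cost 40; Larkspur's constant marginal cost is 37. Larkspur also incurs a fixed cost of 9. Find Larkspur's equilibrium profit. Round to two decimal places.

49.14

Corvus's profit: π_C = (93 - 4Q)q_C - (39q_C). Setting ∂π_C/∂q_C = 0: 54 - 8q_C - 4(q_O + q_L) = 0.
Orion's profit: π_O = (93 - 4Q)q_O - (40q_O). Setting ∂π_O/∂q_O = 0: 53 - 8q_O - 4(q_C + q_L) = 0.
Larkspur's profit: π_L = (93 - 4Q)q_L - (37q_L). Setting ∂π_L/∂q_L = 0: 56 - 8q_L - 4(q_C + q_O) = 0.
Adding the 3 conditions: 163 − 8Q − 8Q = 0, i.e. Q = 163/16.
Back-substituting: q_C = (54 − 163/4)/4 = 53/16, q_O = (53 − 163/4)/4 = 49/16, q_L = (56 − 163/4)/4 = 61/16.
Price P = 93 - 4·(163/16) = 209/4.
Larkspur's profit: (209/4 - 37)·(61/16) - 9 = 49.1406.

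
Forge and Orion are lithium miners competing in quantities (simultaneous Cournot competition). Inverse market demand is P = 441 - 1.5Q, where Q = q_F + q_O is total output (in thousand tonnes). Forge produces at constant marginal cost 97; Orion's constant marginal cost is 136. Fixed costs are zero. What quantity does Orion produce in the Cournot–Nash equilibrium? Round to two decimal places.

Forge's profit: π_F = (441 - 1.5Q)q_F - (97q_F). Setting ∂π_F/∂q_F = 0: 344 - 3q_F - (3/2)(q_O) = 0.
Orion's first-order condition: 305 - 3q_O - (3/2)(q_F) = 0.
Rearranging gives the reaction functions q_F = (344 - (3/2)q_O)/3 and q_O = (305 - (3/2)q_F)/3.
Solving the pair: q_F = 766/9, q_O = 532/9.

59.11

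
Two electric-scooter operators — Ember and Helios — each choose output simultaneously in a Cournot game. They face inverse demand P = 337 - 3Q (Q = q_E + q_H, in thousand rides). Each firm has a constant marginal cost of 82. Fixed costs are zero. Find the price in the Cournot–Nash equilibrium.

Each firm earns π_i = (337 - 3Q)q_i - 82q_i.
Setting ∂π_i/∂q_i = 0 with rivals' quantities fixed: 255 - 6q_i - 3q_j = 0.
With identical firms every q_j equals q_i, so q_j = q_i and 255 = 9q_i, giving q_i = 85/3.
Total output Q = 170/3, so price P = 337 - 3·(170/3) = 167.

167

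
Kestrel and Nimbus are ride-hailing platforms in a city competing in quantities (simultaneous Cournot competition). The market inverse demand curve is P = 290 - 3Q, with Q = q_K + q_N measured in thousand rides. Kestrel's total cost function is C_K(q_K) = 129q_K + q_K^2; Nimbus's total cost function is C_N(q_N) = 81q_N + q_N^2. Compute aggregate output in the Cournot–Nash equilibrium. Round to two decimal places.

33.64

Kestrel's profit: π_K = (290 - 3Q)q_K - (129q_K + q_K²). Setting ∂π_K/∂q_K = 0: 161 - 8q_K - 3(q_N) = 0.
Nimbus's profit: π_N = (290 - 3Q)q_N - (81q_N + q_N²). Setting ∂π_N/∂q_N = 0: 209 - 8q_N - 3(q_K) = 0.
So q_K = (161 - 3q_N)/8 and q_N = (209 - 3q_K)/8.
Substituting one into the other gives q_K = 661/55 and q_N = 1189/55.
Total output Q = 661/55 + 1189/55 = 370/11.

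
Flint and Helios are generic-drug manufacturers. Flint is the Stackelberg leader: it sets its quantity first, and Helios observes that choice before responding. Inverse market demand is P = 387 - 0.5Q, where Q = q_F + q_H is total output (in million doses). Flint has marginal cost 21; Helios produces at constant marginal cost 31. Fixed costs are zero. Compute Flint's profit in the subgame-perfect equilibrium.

The follower Helios best-responds to any q_F: π_H = (387 - 0.5Q)q_H - 31q_H.
Setting the follower's marginal profit to zero, 356 - (1/2)q_F - q_H = 0, i.e. q_H = (356 - (1/2)q_F).
The leader anticipates this reaction. Substituting into P = 387 - 0.5Q gives P = 209 - (1/4)q_F, so π_F = (209 - (1/4)q_F)q_F - 21q_F.
Leader FOC: 188 - (1/2)q_F = 0, so q_F = 376.
Then q_H = (356 - (1/2)·376) = 168.
Price P = 387 - (1/2)·544 = 115.
Flint's profit: (115 - 21)·376 = 35344.

35344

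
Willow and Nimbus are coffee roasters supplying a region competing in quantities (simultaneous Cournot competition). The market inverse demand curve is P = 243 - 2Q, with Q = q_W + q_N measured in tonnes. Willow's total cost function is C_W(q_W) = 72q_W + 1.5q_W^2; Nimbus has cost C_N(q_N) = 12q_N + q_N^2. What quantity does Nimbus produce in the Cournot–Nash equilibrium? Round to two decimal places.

33.55

Willow's profit: π_W = (243 - 2Q)q_W - (72q_W + (3/2)q_W²). Setting ∂π_W/∂q_W = 0: 171 - 7q_W - 2(q_N) = 0.
Nimbus's first-order condition: 231 - 6q_N - 2(q_W) = 0.
Rearranging gives the reaction functions q_W = (171 - 2q_N)/7 and q_N = (231 - 2q_W)/6.
Solving the pair: q_W = 282/19, q_N = 1275/38.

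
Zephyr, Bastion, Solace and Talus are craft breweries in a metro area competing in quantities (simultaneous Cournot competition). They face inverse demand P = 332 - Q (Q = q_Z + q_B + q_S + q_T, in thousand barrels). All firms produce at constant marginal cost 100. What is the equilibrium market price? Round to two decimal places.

146.40

Each firm earns π_i = (332 - Q)q_i - 100q_i.
First-order condition (treating rivals' output as given): 232 - 2q_i - Σ_{j≠i} q_j = 0.
With identical firms every q_j equals q_i, so Σ_{j≠i} q_j = 3q_i and 232 = 5q_i, giving q_i = 232/5.
Total output Q = 928/5, so price P = 332 - 928/5 = 732/5.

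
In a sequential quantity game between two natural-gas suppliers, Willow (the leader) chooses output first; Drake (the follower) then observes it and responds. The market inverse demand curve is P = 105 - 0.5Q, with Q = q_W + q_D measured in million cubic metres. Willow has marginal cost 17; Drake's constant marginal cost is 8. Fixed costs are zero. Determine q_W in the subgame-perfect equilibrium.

The follower Drake best-responds to any q_W: π_D = (105 - 0.5Q)q_D - 8q_D.
∂π_D/∂q_D = 97 - (1/2)q_W - q_D = 0 gives the reaction function q_D = (97 - (1/2)q_W).
Willow substitutes q_D(q_W) into its own profit: π_W = q_W(105 - (1/2)q_W - (97 - (1/2)q_W)/2) - 17q_W = (113/2 - (1/4)q_W)q_W - 17q_W.
The leader's first-order condition 79/2 - (1/2)q_W = 0 yields q_W = 79.
Then q_D = (97 - (1/2)·79) = 115/2.

79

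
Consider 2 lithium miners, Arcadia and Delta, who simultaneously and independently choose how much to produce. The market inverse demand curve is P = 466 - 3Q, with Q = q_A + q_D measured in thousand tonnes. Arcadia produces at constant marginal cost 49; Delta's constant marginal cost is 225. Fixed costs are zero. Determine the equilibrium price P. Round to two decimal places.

246.67

Arcadia's profit: π_A = (466 - 3Q)q_A - (49q_A). Setting ∂π_A/∂q_A = 0: 417 - 6q_A - 3(q_D) = 0.
Delta's profit: π_D = (466 - 3Q)q_D - (225q_D). Setting ∂π_D/∂q_D = 0: 241 - 6q_D - 3(q_A) = 0.
Rearranging gives the reaction functions q_A = (417 - 3q_D)/6 and q_D = (241 - 3q_A)/6.
Solving the pair: q_A = 593/9, q_D = 65/9.
Total output Q = 658/9, so price P = 466 - 3·(658/9) = 740/3.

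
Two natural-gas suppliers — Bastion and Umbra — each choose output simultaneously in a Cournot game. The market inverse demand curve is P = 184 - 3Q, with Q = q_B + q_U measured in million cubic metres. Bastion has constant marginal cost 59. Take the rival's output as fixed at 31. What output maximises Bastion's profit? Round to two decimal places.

With the rival's output fixed at 31, Bastion's profit is π_B = (184 - 3·31 - 3q_B)q_B - (59q_B) = (91 - 3q_B)q_B - (59q_B).
∂π_B/∂q_B = 32 - 6q_B = 0, so q_B = 16/3.

5.33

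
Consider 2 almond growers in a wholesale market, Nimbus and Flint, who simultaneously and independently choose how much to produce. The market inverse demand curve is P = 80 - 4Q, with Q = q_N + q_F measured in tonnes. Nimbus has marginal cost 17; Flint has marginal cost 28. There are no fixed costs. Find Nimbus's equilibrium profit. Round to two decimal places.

152.11

Nimbus's profit: π_N = (80 - 4Q)q_N - (17q_N). Setting ∂π_N/∂q_N = 0: 63 - 8q_N - 4(q_F) = 0.
Flint's first-order condition: 52 - 8q_F - 4(q_N) = 0.
Rearranging gives the reaction functions q_N = (63 - 4q_F)/8 and q_F = (52 - 4q_N)/8.
Substituting one into the other gives q_N = 37/6 and q_F = 41/12.
Price P = 80 - 4·(115/12) = 125/3.
Nimbus's profit: (125/3 - 17)·(37/6) = 1369/9.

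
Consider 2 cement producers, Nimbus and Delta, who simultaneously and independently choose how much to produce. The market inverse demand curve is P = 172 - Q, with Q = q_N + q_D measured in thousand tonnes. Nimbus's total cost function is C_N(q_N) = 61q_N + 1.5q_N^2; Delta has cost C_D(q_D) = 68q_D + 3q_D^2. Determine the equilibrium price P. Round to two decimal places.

141.41

Nimbus's profit: π_N = (172 - Q)q_N - (61q_N + (3/2)q_N²). Setting ∂π_N/∂q_N = 0: 111 - 5q_N - (q_D) = 0.
Delta's first-order condition: 104 - 8q_D - (q_N) = 0.
Rearranging gives the reaction functions q_N = (111 - q_D)/5 and q_D = (104 - q_N)/8.
Substituting one into the other gives q_N = 784/39 and q_D = 409/39.
Total output Q = 1193/39, so price P = 172 - 1193/39 = 141.4103.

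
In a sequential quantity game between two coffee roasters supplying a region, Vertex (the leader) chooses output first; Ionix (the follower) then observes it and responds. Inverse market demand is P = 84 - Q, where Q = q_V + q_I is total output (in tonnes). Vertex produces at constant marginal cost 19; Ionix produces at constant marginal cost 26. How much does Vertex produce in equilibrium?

36

The follower Ionix best-responds to any q_V: π_I = (84 - Q)q_I - 26q_I.
Follower FOC: 58 - q_V - 2q_I = 0, so q_I(q_V) = (58 - q_V)/2.
The leader anticipates this reaction. Substituting into P = 84 - Q gives P = 55 - (1/2)q_V, so π_V = (55 - (1/2)q_V)q_V - 19q_V.
Maximising: ∂π_V/∂q_V = 36 - q_V = 0, giving q_V = 36.
Then q_I = (58 - 36)/2 = 11.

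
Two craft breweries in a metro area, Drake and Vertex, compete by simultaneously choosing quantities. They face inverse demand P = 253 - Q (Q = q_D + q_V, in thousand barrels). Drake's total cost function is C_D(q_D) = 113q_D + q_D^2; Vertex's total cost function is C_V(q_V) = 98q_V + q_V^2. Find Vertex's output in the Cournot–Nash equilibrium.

32

Drake's profit: π_D = (253 - Q)q_D - (113q_D + q_D²). Setting ∂π_D/∂q_D = 0: 140 - 4q_D - (q_V) = 0.
Vertex's profit: π_V = (253 - Q)q_V - (98q_V + q_V²). Setting ∂π_V/∂q_V = 0: 155 - 4q_V - (q_D) = 0.
So q_D = (140 - q_V)/4 and q_V = (155 - q_D)/4.
Substituting one into the other gives q_D = 27 and q_V = 32.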